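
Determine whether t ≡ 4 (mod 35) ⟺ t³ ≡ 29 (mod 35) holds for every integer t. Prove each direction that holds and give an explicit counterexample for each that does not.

(⟹) Suppose t ≡ 4 (mod 35). Write t = 35j + 4. Then (35j + 4)³ = 42875j³ + 14700j² + 1680j + 64 = 35(1225j³ + 420j² + 48j + 1) + 29, so t³ ≡ 29 (mod 35).

(⟸) This fails: take t = 9. Then 9³ = 729 ≡ 29 (mod 35), yet 9 ≡ 9 (mod 35), not 4.

The forward direction holds; the converse fails.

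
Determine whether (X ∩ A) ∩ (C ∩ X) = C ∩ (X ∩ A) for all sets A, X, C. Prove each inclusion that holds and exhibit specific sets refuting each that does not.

Both inclusions hold.

(⟹) Let x ∈ (X ∩ A) ∩ (C ∩ X). Then x ∈ A ∩ X ∩ C, from which x ∈ C ∩ (X ∩ A).

(⟸) Let x ∈ C ∩ (X ∩ A). Then x ∈ A ∩ X ∩ C, from which x ∈ (X ∩ A) ∩ (C ∩ X).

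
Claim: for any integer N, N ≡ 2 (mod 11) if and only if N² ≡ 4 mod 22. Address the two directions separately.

Neither implication holds.

[⇒] This fails: take N = 13. Then 13 ≡ 2 (mod 11), but 13² = 169 ≡ 15 (mod 22), not 4.

[⇐] This fails: take N = 20. Then 20² = 400 ≡ 4 (mod 22), yet 20 ≡ 9 (mod 11), not 2.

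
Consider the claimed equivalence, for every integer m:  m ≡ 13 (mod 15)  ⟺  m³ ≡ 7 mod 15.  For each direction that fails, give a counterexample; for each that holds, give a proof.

[⇒] Suppose m ≡ 13 (mod 15). Write m = 15j + 13. Then (15j + 13)³ = 3375j³ + 8775j² + 7605j + 2197 = 15(225j³ + 585j² + 507j + 146) + 7, so m³ ≡ 7 (mod 15).

[⇐] Conversely, suppose m³ ≡ 7 (mod 15). The only residue r in {0, …, 14} with r³ ≡ 7 (mod 15) is r = 13, so m ≡ 13 (mod 15).

Both implications hold.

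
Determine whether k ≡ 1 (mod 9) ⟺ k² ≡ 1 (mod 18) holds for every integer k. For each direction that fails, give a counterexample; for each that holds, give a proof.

Neither implication holds.

[⇒] This fails: take k = 10. Then 10 ≡ 1 (mod 9), but 10² = 100 ≡ 10 (mod 18), not 1.

[⇐] This fails: take k = 17. Then 17² = 289 ≡ 1 (mod 18), yet 17 ≡ 8 (mod 9), not 1.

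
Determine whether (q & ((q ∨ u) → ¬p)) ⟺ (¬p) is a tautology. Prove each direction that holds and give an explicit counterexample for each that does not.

(⇐) This fails. Under q = F, p = F, u = F, the left side is false but the right side is true.

(⇒) Assume the antecedent. If q is true, the antecedent forces (q = T, p = F, u = F) or (q = T, p = F, u = T), and ¬p holds there. If q is false, the antecedent cannot hold. Either way ¬p holds.

(⇒) holds; (⇐) fails.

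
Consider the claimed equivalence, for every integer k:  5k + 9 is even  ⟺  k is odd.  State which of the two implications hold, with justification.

(→) Suppose 5k + 9 is even. Since 5 is odd, 5k and k have the same parity, so 5k + 9 ≡ k + 9 (mod 2). As 9 is odd, 5k + 9 is even exactly when k is odd. Thus k is odd.

(←) Conversely, suppose k is odd; write k = 2j + 1. Then 5k + 9 = 5·(2j + 1) + 9 = 2·5j + 14, which is even.

Both directions hold.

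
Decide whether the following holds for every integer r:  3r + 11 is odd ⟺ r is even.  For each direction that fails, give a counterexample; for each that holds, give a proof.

(⇒) Suppose 3r + 11 is odd. Since 3 is odd, 3r and r have the same parity, so 3r + 11 ≡ r + 11 (mod 2). As 11 is odd, 3r + 11 is odd exactly when r is even. Thus r is even.

(⇐) Conversely, suppose r is even; write r = 2j. Then 3r + 11 = 3·(2j) + 11 = 2·3j + 11, which is odd.

Both directions hold.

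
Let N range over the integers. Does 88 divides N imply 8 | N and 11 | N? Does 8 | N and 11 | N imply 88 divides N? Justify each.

Both directions hold.

(⟸) Suppose 8 ∣ N and 11 ∣ N. Any common multiple of 8 and 11 is a multiple of their lcm; here gcd(8, 11) = 1, so lcm(8, 11) = 8·11 = 88, so 88 ∣ N.

(⟹) If 88 ∣ N, write N = 88q. Since 88 = 11·8, N = 8·(11q), so 8 ∣ N; and since 88 = 8·11, N = 11·(8q), so 11 ∣ N.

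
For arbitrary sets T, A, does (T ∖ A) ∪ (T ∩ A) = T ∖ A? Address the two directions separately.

(⊆) fails; (⊇) holds.

(⊇) Let x ∈ T ∖ A. Then x ∈ T and x ∉ A, from which x ∈ (T ∖ A) ∪ (T ∩ A).

(⊆) This inclusion fails. Take T = {1}, A = {1}; then 1 ∈ (T ∖ A) ∪ (T ∩ A) but 1 ∉ T ∖ A.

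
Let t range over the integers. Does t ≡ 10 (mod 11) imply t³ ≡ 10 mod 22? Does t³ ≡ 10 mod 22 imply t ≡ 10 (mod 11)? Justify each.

(⇒) This fails: take t = 21. Then 21 ≡ 10 (mod 11), but 21³ = 9261 ≡ 21 (mod 22), not 10.

(⇐) Conversely, the residues r modulo 22 with r³ ≡ 10 (mod 22) are exactly {10}, and each is ≡ 10 (mod 11).

Only the converse holds.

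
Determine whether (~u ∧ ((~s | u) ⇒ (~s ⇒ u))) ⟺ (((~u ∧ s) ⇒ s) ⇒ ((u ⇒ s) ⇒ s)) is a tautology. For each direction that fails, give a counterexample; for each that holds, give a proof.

(⟹) Assume the antecedent. If u is true, the antecedent cannot hold. If u is false, the antecedent forces (u = F, s = T), and ((~u ∧ s) ⇒ s) ⇒ ((u ⇒ s) ⇒ s) holds there. Either way ((~u ∧ s) ⇒ s) ⇒ ((u ⇒ s) ⇒ s) holds.

(⟸) This fails. Under u = T, s = F, the left side is false but the right side is true.

Not equivalent: only (⇒) holds.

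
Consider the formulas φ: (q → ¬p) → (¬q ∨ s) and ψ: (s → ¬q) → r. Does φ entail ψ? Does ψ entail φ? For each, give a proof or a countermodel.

(⟹) This fails. Under r = F, p = F, q = F, s = F, the left side is true but the right side is false.

(⟸) This fails. Under r = T, p = F, q = T, s = F, the left side is false but the right side is true.

Neither implication holds.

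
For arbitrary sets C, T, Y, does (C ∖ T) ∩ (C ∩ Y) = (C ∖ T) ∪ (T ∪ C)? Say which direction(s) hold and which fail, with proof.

Reverse inclusion. This inclusion fails. Take C = {1}, T = ∅, Y = ∅; then 1 ∈ (C ∖ T) ∪ (T ∪ C) but 1 ∉ (C ∖ T) ∩ (C ∩ Y).

Forward inclusion. Let x ∈ (C ∖ T) ∩ (C ∩ Y). Then x ∈ C ∩ Y and x ∉ T, from which x ∈ (C ∖ T) ∪ (T ∪ C).

(⊆) holds; (⊇) fails.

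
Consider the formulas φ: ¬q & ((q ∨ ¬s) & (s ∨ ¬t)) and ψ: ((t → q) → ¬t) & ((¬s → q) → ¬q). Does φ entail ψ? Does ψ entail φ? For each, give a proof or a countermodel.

Not equivalent: only (⇒) holds.

[⇐] This fails. Under t = T, s = F, q = F, the left side is false but the right side is true.

[⇒] Assume the antecedent. If t is true, the antecedent cannot hold. If t is false, the antecedent forces (t = F, s = F, q = F), and the consequent holds there. Either way the consequent holds.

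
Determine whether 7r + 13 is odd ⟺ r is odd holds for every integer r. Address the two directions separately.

(→) This fails: r = 4 gives 7r + 13 = 41, which is odd, but 4 is even, not odd.

(←) This also fails: r = 5 is odd, but 7r + 13 = 48 is even, not odd.

(⇒) fails and (⇐) fails.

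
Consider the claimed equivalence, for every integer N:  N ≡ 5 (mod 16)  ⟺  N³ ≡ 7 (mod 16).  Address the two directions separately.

[⇒] This fails: take N = 5. Then 5 ≡ 5 (mod 16), but 5³ = 125 ≡ 13 (mod 16), not 7.

[⇐] This fails: take N = 7. Then 7³ = 343 ≡ 7 (mod 16), yet 7 ≡ 7 (mod 16), not 5.

Neither implication holds.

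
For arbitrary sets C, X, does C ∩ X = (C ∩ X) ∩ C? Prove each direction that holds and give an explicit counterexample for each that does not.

Forward inclusion. Let x ∈ C ∩ X. Then x ∈ C ∩ X, from which x ∈ (C ∩ X) ∩ C.

Reverse inclusion. Let x ∈ (C ∩ X) ∩ C. Then x ∈ C ∩ X, from which x ∈ C ∩ X.

Both inclusions hold; the sets are equal.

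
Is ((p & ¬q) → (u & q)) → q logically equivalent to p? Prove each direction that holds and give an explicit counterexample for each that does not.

(⟹) This fails. Under u = F, q = T, p = F, the left side is true but the right side is false.

(⟸) Assume the antecedent. If u is true, the antecedent forces (u = T, q = F, p = T) or (u = T, q = T, p = T), and ((p & ¬q) → (u & q)) → q holds there. If u is false, the antecedent forces (u = F, q = F, p = T) or (u = F, q = T, p = T), and ((p & ¬q) → (u & q)) → q holds there. Either way ((p & ¬q) → (u & q)) → q holds.

Not equivalent: only (⇐) holds.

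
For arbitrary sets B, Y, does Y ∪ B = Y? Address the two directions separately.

(⊆) This inclusion fails. Take B = {1}, Y = ∅; then 1 ∈ Y ∪ B but 1 ∉ Y.

(⊇) Let x ∈ Y. Then either x ∈ Y and x ∉ B; or x ∈ B ∩ Y. In each case x ∈ Y ∪ B, so Y ⊆ Y ∪ B.

(⊆) fails; (⊇) holds.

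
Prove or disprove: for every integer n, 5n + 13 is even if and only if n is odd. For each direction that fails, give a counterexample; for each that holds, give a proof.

Both directions hold.

(→) Suppose 5n + 13 is even. Since 5 is odd, 5n and n have the same parity, so 5n + 13 ≡ n + 13 (mod 2). As 13 is odd, 5n + 13 is even exactly when n is odd. Thus n is odd.

(←) Conversely, suppose n is odd; write n = 2j + 1. Then 5n + 13 = 5·(2j + 1) + 13 = 2·5j + 18, which is even.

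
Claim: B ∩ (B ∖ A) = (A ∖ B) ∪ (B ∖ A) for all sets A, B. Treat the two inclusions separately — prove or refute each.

(⟹) Let x ∈ B ∩ (B ∖ A). Then x ∈ B and x ∉ A, from which x ∈ (A ∖ B) ∪ (B ∖ A).

(⟸) This inclusion fails. Take A = {1}, B = ∅; then 1 ∈ (A ∖ B) ∪ (B ∖ A) but 1 ∉ B ∩ (B ∖ A).

Only the forward inclusion holds.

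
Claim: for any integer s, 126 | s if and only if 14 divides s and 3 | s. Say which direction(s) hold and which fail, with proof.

(⟹) If 126 ∣ s, write s = 126q. Since 126 = 9·14, s = 14·(9q), so 14 ∣ s; and since 126 = 42·3, s = 3·(42q), so 3 ∣ s.

(⟸) This fails: take s = 42. Both 14 ∣ 42 and 3 ∣ 42, yet 42 is not a multiple of 126 (since 42 = 0·126 + 42), so 126 ∤ 42.

(⇒) holds; (⇐) fails.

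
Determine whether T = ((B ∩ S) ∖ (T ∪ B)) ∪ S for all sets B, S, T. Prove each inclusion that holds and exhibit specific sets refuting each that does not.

Neither inclusion holds.

(⊆) This inclusion fails. Take B = ∅, S = ∅, T = {1}; then 1 ∈ T but 1 ∉ ((B ∩ S) ∖ (T ∪ B)) ∪ S.

(⊇) This inclusion fails. Take B = ∅, S = {1}, T = ∅; then 1 ∈ ((B ∩ S) ∖ (T ∪ B)) ∪ S but 1 ∉ T.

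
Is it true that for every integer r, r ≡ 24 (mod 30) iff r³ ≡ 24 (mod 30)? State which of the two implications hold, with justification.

The biconditional holds.

(⇐) Suppose r³ ≡ 24 (mod 30). The only residue r in {0, …, 29} with r³ ≡ 24 (mod 30) is r = 24, so r ≡ 24 (mod 30).

(⇒) Suppose r ≡ 24 (mod 30). Write r = 30j + 24. Then (30j + 24)³ = 27000j³ + 64800j² + 51840j + 13824 = 30(900j³ + 2160j² + 1728j + 460) + 24, so r³ ≡ 24 (mod 30).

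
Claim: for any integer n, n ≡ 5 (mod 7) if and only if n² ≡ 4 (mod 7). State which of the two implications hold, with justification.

Not equivalent: only (⇒) holds.

(⇒) Suppose n ≡ 5 (mod 7). Write n = 7j + 5. Then (7j + 5)² = 49j² + 70j + 25 = 7(7j² + 10j + 3) + 4, so n² ≡ 4 (mod 7).

(⇐) This fails: take n = 2. Then 2² = 4 ≡ 4 (mod 7), yet 2 ≡ 2 (mod 7), not 5.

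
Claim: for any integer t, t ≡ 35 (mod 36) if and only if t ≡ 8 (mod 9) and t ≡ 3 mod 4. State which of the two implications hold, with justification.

Both directions hold.

(→) Suppose t ≡ 35 (mod 36); write t = 36j + 35. Since 9 ∣ 36, reducing mod 9 gives t ≡ 35 ≡ 8 (mod 9); since 4 ∣ 36, reducing mod 4 gives t ≡ 35 ≡ 3 (mod 4).

(←) Conversely, if t ≡ 8 (mod 9) and t ≡ 3 (mod 4), then by the Chinese remainder theorem t ≡ 35 (mod 36). This is exactly t ≡ 35 (mod 36).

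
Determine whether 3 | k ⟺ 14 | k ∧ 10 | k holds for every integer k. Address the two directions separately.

(⟹) This fails: take k = 3. Certainly 3 ∣ 3, but 14 ∤ 3.

(⟸) This fails: take k = 70. Both 14 ∣ 70 and 10 ∣ 70, yet 70 is not a multiple of 3 (since 70 = 23·3 + 1), so 3 ∤ 70.

Neither implication holds.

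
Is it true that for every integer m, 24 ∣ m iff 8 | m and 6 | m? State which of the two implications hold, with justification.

Both implications hold.

Forward direction. If 24 ∣ m, write m = 24q. Since 24 = 3·8, m = 8·(3q), so 8 ∣ m; and since 24 = 4·6, m = 6·(4q), so 6 ∣ m.

Converse. Suppose 8 ∣ m and 6 ∣ m. Any common multiple of 8 and 6 is a multiple of their lcm; here lcm(8, 6) = 8·6/gcd(8, 6) = 48/2 = 24, so 24 ∣ m.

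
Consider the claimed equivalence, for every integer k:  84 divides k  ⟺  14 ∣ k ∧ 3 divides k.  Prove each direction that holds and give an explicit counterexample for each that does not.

(→) If 84 ∣ k, write k = 84q. Since 84 = 6·14, k = 14·(6q), so 14 ∣ k; and since 84 = 28·3, k = 3·(28q), so 3 ∣ k.

(←) This fails: take k = 42. Both 14 ∣ 42 and 3 ∣ 42, yet 42 is not a multiple of 84 (since 42 = 0·84 + 42), so 84 ∤ 42.

Not equivalent: only (⇒) holds.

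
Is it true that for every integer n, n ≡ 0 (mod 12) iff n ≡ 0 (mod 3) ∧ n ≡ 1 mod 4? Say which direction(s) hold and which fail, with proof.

Both directions fail.

(→) This fails: n = 0 gives 0 ≡ 0 (mod 12) but 0 ≡ 0 (mod 4), so the conjunction on the right does not hold.

(←) This fails: n = 9 satisfies both congruences on the right (9 ≡ 0 mod 3 and 9 ≡ 1 mod 4) yet 9 ≡ 9 (mod 12), not 0.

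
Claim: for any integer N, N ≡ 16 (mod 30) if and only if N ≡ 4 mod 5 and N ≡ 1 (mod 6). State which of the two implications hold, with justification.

Both directions fail.

(⇒) This fails: N = 16 gives 16 ≡ 16 (mod 30) but 16 ≡ 1 (mod 5), so the conjunction on the right does not hold.

(⇐) This fails: N = 19 satisfies both congruences on the right (19 ≡ 4 mod 5 and 19 ≡ 1 mod 6) yet 19 ≡ 19 (mod 30), not 16.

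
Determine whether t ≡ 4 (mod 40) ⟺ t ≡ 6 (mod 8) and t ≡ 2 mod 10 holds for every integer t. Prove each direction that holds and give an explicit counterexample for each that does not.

Neither direction holds.

[⇒] This fails: t = 4 gives 4 ≡ 4 (mod 40) but 4 ≡ 4 (mod 8), so the conjunction on the right does not hold.

[⇐] This fails: t = 22 satisfies both congruences on the right (22 ≡ 6 mod 8 and 22 ≡ 2 mod 10) yet 22 ≡ 22 (mod 40), not 4.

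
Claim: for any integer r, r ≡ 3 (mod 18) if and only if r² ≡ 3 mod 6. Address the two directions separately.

(⇒) holds; (⇐) fails.

(→) Suppose r ≡ 3 (mod 18). Then r² ≡ 3² = 9 (mod 18), and since 6 ∣ 18, also r² ≡ 3 (mod 6).

(←) This fails: take r = 9. Then 9² = 81 ≡ 3 (mod 6), yet 9 ≡ 9 (mod 18), not 3.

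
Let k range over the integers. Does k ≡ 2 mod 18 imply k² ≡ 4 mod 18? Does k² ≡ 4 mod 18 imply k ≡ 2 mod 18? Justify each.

Not equivalent: only (⇒) holds.

(→) Suppose k ≡ 2 mod 18. Write k = 18j + 2. Then (18j + 2)² = 324j² + 72j + 4 = 18(18j² + 4j) + 4, so k² ≡ 4 (mod 18).

(←) This fails: take k = 16. Then 16² = 256 ≡ 4 (mod 18), yet 16 ≡ 16 (mod 18), not 2.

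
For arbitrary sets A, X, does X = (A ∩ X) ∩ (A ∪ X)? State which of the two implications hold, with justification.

(⊆) fails; (⊇) holds.

Reverse inclusion. Let x ∈ (A ∩ X) ∩ (A ∪ X). Then x ∈ A ∩ X, from which x ∈ X.

Forward inclusion. This inclusion fails. Take A = ∅, X = {1}; then 1 ∈ X but 1 ∉ (A ∩ X) ∩ (A ∪ X).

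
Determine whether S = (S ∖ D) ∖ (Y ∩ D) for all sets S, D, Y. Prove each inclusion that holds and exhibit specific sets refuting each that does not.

Forward inclusion. This inclusion fails. Take S = {1}, D = {1}, Y = ∅; then 1 ∈ S but 1 ∉ (S ∖ D) ∖ (Y ∩ D).

Reverse inclusion. Let x ∈ (S ∖ D) ∖ (Y ∩ D). Then either x ∈ S and x ∉ D, Y; or x ∈ S ∩ Y and x ∉ D. In each case x ∈ S, so (S ∖ D) ∖ (Y ∩ D) ⊆ S.

The sets are not equal: only the reverse inclusion holds.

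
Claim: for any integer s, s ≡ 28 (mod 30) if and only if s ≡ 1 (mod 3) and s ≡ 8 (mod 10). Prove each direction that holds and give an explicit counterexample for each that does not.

Forward direction. Suppose s ≡ 28 (mod 30); write s = 30j + 28. Since 3 ∣ 30, reducing mod 3 gives s ≡ 28 ≡ 1 (mod 3); since 10 ∣ 30, reducing mod 10 gives s ≡ 28 ≡ 8 (mod 10).

Converse. If s ≡ 1 (mod 3) and s ≡ 8 (mod 10), then by the Chinese remainder theorem s ≡ 28 (mod 30). This is exactly s ≡ 28 (mod 30).

Both directions hold.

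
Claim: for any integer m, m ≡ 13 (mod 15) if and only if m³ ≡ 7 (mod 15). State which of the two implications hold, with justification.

(⟹) Suppose m ≡ 13 (mod 15). Write m = 15j + 13. Then (15j + 13)³ = 3375j³ + 8775j² + 7605j + 2197 = 15(225j³ + 585j² + 507j + 146) + 7, so m³ ≡ 7 (mod 15).

(⟸) Conversely, suppose m³ ≡ 7 (mod 15). The only residue r in {0, …, 14} with r³ ≡ 7 (mod 15) is r = 13, so m ≡ 13 (mod 15).

Both directions hold.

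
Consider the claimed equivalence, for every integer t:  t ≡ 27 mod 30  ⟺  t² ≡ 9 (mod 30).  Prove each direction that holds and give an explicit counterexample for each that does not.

Forward direction. Suppose t ≡ 27 mod 30. Write t = 30j + 27. Then (30j + 27)² = 900j² + 1620j + 729 = 30(30j² + 54j + 24) + 9, so t² ≡ 9 (mod 30).

Converse. This fails: take t = 3. Then 3² = 9 ≡ 9 (mod 30), yet 3 ≡ 3 (mod 30), not 27.

Only the forward direction holds.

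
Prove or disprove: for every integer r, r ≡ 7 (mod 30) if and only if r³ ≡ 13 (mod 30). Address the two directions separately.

Both directions hold.

(⇒) Suppose r ≡ 7 (mod 30). Write r = 30j + 7. Then (30j + 7)³ = 27000j³ + 18900j² + 4410j + 343 = 30(900j³ + 630j² + 147j + 11) + 13, so r³ ≡ 13 (mod 30).

(⇐) Conversely, suppose r³ ≡ 13 (mod 30). The only residue r in {0, …, 29} with r³ ≡ 13 (mod 30) is r = 7, so r ≡ 7 (mod 30).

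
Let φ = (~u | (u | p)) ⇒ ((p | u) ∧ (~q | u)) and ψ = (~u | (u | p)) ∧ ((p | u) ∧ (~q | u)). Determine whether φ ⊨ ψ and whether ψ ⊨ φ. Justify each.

[⇒] Assume the antecedent. If u is true, the consequent reduces to true regardless of the other variables. If u is false, the antecedent forces (u = F, p = T, q = F), and the consequent holds there. Either way the consequent holds.

[⇐] Assume the antecedent. If u is true, the consequent reduces to true regardless of the other variables. If u is false, the antecedent forces (u = F, p = T, q = F), and the consequent holds there. Either way the consequent holds.

Both directions hold.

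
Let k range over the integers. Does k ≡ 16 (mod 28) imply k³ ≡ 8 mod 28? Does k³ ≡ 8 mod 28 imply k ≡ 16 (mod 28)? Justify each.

(⇒) Suppose k ≡ 16 (mod 28). Write k = 28j + 16. Then (28j + 16)³ = 21952j³ + 37632j² + 21504j + 4096 = 28(784j³ + 1344j² + 768j + 146) + 8, so k³ ≡ 8 (mod 28).

(⇐) This fails: take k = 2. Then 2³ = 8 ≡ 8 (mod 28), yet 2 ≡ 2 (mod 28), not 16.

Only the forward implication holds.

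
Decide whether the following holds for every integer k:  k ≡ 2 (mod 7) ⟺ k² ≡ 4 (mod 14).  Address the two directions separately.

(⇒) This fails: take k = 9. Then 9 ≡ 2 (mod 7), but 9² = 81 ≡ 11 (mod 14), not 4.

(⇐) This fails: take k = 12. Then 12² = 144 ≡ 4 (mod 14), yet 12 ≡ 5 (mod 7), not 2.

Neither implication holds.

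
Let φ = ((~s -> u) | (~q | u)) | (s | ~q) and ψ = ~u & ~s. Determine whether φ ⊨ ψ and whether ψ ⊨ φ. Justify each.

Neither implication holds.

(⟹) This fails. Under s = T, q = F, u = F, the left side is true but the right side is false.

(⟸) This fails. Under s = F, q = T, u = F, the left side is false but the right side is true.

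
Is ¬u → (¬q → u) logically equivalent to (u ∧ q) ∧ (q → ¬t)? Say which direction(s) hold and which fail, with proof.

The forward direction fails; the converse holds.

Forward direction. This fails. Under q = T, u = F, t = F, the left side is true but the right side is false.

Converse. Assume the antecedent. If q is true, ¬u → (¬q → u) reduces to true regardless of the other variables. If q is false, the antecedent cannot hold. Either way ¬u → (¬q → u) holds.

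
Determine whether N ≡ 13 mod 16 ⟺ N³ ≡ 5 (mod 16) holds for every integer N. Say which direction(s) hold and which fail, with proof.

Both directions hold; the statement is true.

Forward direction. Suppose N ≡ 13 mod 16. Write N = 16j + 13. Then (16j + 13)³ = 4096j³ + 9984j² + 8112j + 2197 = 16(256j³ + 624j² + 507j + 137) + 5, so N³ ≡ 5 (mod 16).

Converse. Suppose N³ ≡ 5 (mod 16). The only residue r in {0, …, 15} with r³ ≡ 5 (mod 16) is r = 13, so N ≡ 13 (mod 16).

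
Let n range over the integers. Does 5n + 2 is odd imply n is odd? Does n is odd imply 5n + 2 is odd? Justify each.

(⇒) Suppose 5n + 2 is odd. Since 5 is odd, 5n and n have the same parity, so 5n + 2 ≡ n + 2 (mod 2). As 2 is even, 5n + 2 is odd exactly when n is odd. Thus n is odd.

(⇐) Conversely, suppose n is odd; write n = 2j + 1. Then 5n + 2 = 5·(2j + 1) + 2 = 2·5j + 7, which is odd.

The biconditional holds.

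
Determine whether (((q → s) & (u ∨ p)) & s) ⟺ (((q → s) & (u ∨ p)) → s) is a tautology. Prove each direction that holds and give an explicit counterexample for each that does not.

Not equivalent: only (⇒) holds.

(⟹) Assume the antecedent. If s is true, ((q → s) & (u ∨ p)) → s reduces to true regardless of the other variables. If s is false, the antecedent cannot hold. Either way ((q → s) & (u ∨ p)) → s holds.

(⟸) This fails. Under q = F, p = F, s = F, u = F, the left side is false but the right side is true.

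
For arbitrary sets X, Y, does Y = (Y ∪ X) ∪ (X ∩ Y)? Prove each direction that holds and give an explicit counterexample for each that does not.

Reverse inclusion. This inclusion fails. Take X = {1}, Y = ∅; then 1 ∈ (Y ∪ X) ∪ (X ∩ Y) but 1 ∉ Y.

Forward inclusion. Let x ∈ Y. Then either x ∈ Y and x ∉ X; or x ∈ X ∩ Y. In each case x ∈ (Y ∪ X) ∪ (X ∩ Y), so Y ⊆ (Y ∪ X) ∪ (X ∩ Y).

The sets are not equal: only the forward inclusion holds.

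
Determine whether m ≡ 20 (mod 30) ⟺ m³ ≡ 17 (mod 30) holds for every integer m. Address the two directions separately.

Forward direction. This fails: take m = 20. Then 20 ≡ 20 (mod 30), but 20³ = 8000 ≡ 20 (mod 30), not 17.

Converse. This fails: take m = 23. Then 23³ = 12167 ≡ 17 (mod 30), yet 23 ≡ 23 (mod 30), not 20.

Both directions fail.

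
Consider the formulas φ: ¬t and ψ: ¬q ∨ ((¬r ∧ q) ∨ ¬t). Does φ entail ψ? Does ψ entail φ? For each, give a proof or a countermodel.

(⟸) This fails. Under r = F, q = F, t = T, the left side is false but the right side is true.

(⟹) Assume the antecedent. If r is true, the antecedent forces (r = T, q = F, t = F) or (r = T, q = T, t = F), and ¬q ∨ ((¬r ∧ q) ∨ ¬t) holds there. If r is false, ¬q ∨ ((¬r ∧ q) ∨ ¬t) reduces to true regardless of the other variables. Either way ¬q ∨ ((¬r ∧ q) ∨ ¬t) holds.

Only the forward direction holds.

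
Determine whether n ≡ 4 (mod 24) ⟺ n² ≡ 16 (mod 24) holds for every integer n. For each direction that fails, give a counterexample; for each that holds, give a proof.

Only the forward implication holds.

(⟸) This fails: take n = 8. Then 8² = 64 ≡ 16 (mod 24), yet 8 ≡ 8 (mod 24), not 4.

(⟹) Suppose n ≡ 4 (mod 24). Write n = 24j + 4. Then (24j + 4)² = 576j² + 192j + 16 = 24(24j² + 8j) + 16, so n² ≡ 16 (mod 24).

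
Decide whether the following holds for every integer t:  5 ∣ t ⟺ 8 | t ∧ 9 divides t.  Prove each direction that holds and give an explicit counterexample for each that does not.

(⟹) This fails: take t = 5. Certainly 5 ∣ 5, but 8 ∤ 5.

(⟸) This fails: take t = 72. Both 8 ∣ 72 and 9 ∣ 72, yet 72 is not a multiple of 5 (since 72 = 14·5 + 2), so 5 ∤ 72.

(⇒) fails and (⇐) fails.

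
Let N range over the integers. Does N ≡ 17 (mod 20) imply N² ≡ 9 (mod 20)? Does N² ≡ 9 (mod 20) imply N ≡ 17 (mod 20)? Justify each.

The forward direction holds; the converse fails.

Converse. This fails: take N = 3. Then 3² = 9 ≡ 9 (mod 20), yet 3 ≡ 3 (mod 20), not 17.

Forward direction. Suppose N ≡ 17 (mod 20). Write N = 20j + 17. Then (20j + 17)² = 400j² + 680j + 289 = 20(20j² + 34j + 14) + 9, so N² ≡ 9 (mod 20).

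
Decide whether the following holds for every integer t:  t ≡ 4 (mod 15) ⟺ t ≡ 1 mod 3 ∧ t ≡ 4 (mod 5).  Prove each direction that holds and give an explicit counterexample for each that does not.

The biconditional holds.

(⇒) Suppose t ≡ 4 (mod 15); write t = 15j + 4. Since 3 ∣ 15, reducing mod 3 gives t ≡ 4 ≡ 1 (mod 3); since 5 ∣ 15, reducing mod 5 gives t ≡ 4 (mod 5).

(⇐) Conversely, if t ≡ 1 (mod 3) and t ≡ 4 (mod 5), then by the Chinese remainder theorem t ≡ 4 (mod 15). This is exactly t ≡ 4 (mod 15).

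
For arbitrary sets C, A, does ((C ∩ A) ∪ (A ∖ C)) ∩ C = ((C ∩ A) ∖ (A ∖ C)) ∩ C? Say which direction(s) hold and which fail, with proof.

(⟸) Let x ∈ ((C ∩ A) ∖ (A ∖ C)) ∩ C. Then x ∈ C ∩ A, from which x ∈ ((C ∩ A) ∪ (A ∖ C)) ∩ C.

(⟹) Let x ∈ ((C ∩ A) ∪ (A ∖ C)) ∩ C. Then x ∈ C ∩ A, from which x ∈ ((C ∩ A) ∖ (A ∖ C)) ∩ C.

The two sets are equal.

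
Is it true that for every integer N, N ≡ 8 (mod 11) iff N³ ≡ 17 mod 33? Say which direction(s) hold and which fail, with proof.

[⇒] This fails: take N = 19. Then 19 ≡ 8 (mod 11), but 19³ = 6859 ≡ 28 (mod 33), not 17.

[⇐] Conversely, the residues r modulo 33 with r³ ≡ 17 (mod 33) are exactly {8}, and each is ≡ 8 (mod 11).

(⇒) fails; (⇐) holds.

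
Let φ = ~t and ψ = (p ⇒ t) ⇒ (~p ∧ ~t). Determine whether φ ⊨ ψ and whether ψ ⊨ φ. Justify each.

Both implications hold.

(→) Assume the antecedent. If p is true, the antecedent forces (p = T, t = F), and (p ⇒ t) ⇒ (~p ∧ ~t) holds there. If p is false, the antecedent forces (p = F, t = F), and (p ⇒ t) ⇒ (~p ∧ ~t) holds there. Either way (p ⇒ t) ⇒ (~p ∧ ~t) holds.

(←) Assume the antecedent. If p is true, the antecedent forces (p = T, t = F), and ~t holds there. If p is false, the antecedent forces (p = F, t = F), and ~t holds there. Either way ~t holds.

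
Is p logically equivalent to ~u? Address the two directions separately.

Both directions fail.

(⇒) This fails. Under p = T, u = T, the left side is true but the right side is false.

(⇐) This fails. Under p = F, u = F, the left side is false but the right side is true.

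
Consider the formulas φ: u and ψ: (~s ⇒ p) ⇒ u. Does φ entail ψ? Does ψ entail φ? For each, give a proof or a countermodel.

(→) Assume the antecedent. If p is true, the antecedent forces (p = T, s = F, u = T) or (p = T, s = T, u = T), and (~s ⇒ p) ⇒ u holds there. If p is false, the antecedent forces (p = F, s = F, u = T) or (p = F, s = T, u = T), and (~s ⇒ p) ⇒ u holds there. Either way (~s ⇒ p) ⇒ u holds.

(←) This fails. Under p = F, s = F, u = F, the left side is false but the right side is true.

The forward direction holds; the converse fails.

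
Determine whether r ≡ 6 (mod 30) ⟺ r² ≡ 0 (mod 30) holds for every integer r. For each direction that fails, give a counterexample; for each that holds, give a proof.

Neither implication holds.

(→) This fails: take r = 6. Then 6 ≡ 6 (mod 30), but 6² = 36 ≡ 6 (mod 30), not 0.

(←) This fails: take r = 0. Then 0² = 0 ≡ 0 (mod 30), yet 0 ≡ 0 (mod 30), not 6.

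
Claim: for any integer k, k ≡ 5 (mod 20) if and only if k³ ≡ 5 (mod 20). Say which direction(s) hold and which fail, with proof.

Equivalent; both directions hold.

[⇐] Suppose k³ ≡ 5 (mod 20). The only residue r in {0, …, 19} with r³ ≡ 5 (mod 20) is r = 5, so k ≡ 5 (mod 20).

[⇒] Suppose k ≡ 5 (mod 20). Write k = 20j + 5. Then (20j + 5)³ = 8000j³ + 6000j² + 1500j + 125 = 20(400j³ + 300j² + 75j + 6) + 5, so k³ ≡ 5 (mod 20).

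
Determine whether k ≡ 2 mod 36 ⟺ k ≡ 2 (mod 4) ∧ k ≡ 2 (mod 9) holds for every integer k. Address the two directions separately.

[⇒] Suppose k ≡ 2 (mod 36); write k = 36j + 2. Since 4 ∣ 36, reducing mod 4 gives k ≡ 2 (mod 4); since 9 ∣ 36, reducing mod 9 gives k ≡ 2 (mod 9).

[⇐] Conversely, if k ≡ 2 (mod 4) and k ≡ 2 (mod 9), then by the Chinese remainder theorem k ≡ 2 (mod 36). This is exactly k ≡ 2 (mod 36).

Both directions hold.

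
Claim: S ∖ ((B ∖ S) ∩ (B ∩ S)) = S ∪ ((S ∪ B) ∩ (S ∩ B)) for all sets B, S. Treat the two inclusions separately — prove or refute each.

Both inclusions hold.

Forward inclusion. Let x ∈ S ∖ ((B ∖ S) ∩ (B ∩ S)). Then either x ∈ S and x ∉ B; or x ∈ B ∩ S. In each case x ∈ S ∪ ((S ∪ B) ∩ (S ∩ B)), so S ∖ ((B ∖ S) ∩ (B ∩ S)) ⊆ S ∪ ((S ∪ B) ∩ (S ∩ B)).

Reverse inclusion. Let x ∈ S ∪ ((S ∪ B) ∩ (S ∩ B)). Then either x ∈ S and x ∉ B; or x ∈ B ∩ S. In each case x ∈ S ∖ ((B ∖ S) ∩ (B ∩ S)), so S ∪ ((S ∪ B) ∩ (S ∩ B)) ⊆ S ∖ ((B ∖ S) ∩ (B ∩ S)).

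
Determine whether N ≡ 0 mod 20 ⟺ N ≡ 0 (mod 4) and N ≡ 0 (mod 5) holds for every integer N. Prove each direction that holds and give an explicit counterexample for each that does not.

Equivalent; both directions hold.

Forward direction. Suppose N ≡ 0 (mod 20); write N = 20j + 0. Since 4 ∣ 20, reducing mod 4 gives N ≡ 0 (mod 4); since 5 ∣ 20, reducing mod 5 gives N ≡ 0 (mod 5).

Converse. If N ≡ 0 (mod 4) and N ≡ 0 (mod 5), then by the Chinese remainder theorem N ≡ 0 (mod 20). This is exactly N ≡ 0 (mod 20).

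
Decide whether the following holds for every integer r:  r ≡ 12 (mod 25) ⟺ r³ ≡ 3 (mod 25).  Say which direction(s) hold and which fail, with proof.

Forward direction. Suppose r ≡ 12 (mod 25). Write r = 25j + 12. Then (25j + 12)³ = 15625j³ + 22500j² + 10800j + 1728 = 25(625j³ + 900j² + 432j + 69) + 3, so r³ ≡ 3 (mod 25).

Converse. Suppose r³ ≡ 3 (mod 25). The only residue r in {0, …, 24} with r³ ≡ 3 (mod 25) is r = 12, so r ≡ 12 (mod 25).

Both directions hold.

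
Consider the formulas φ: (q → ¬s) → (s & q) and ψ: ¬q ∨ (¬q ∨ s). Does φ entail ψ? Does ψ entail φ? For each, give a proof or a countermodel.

(→) Assume the antecedent. If s is true, ¬q ∨ (¬q ∨ s) reduces to true regardless of the other variables. If s is false, the antecedent cannot hold. Either way ¬q ∨ (¬q ∨ s) holds.

(←) This fails. Under s = F, q = F, the left side is false but the right side is true.

(⇒) holds; (⇐) fails.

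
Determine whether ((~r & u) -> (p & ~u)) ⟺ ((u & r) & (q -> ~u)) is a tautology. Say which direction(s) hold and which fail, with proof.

Only the converse holds.

Converse. Assume the antecedent. If u is true, the antecedent forces (u = T, q = F, p = F, r = T) or (u = T, q = F, p = T, r = T), and (~r & u) -> (p & ~u) holds there. If u is false, the antecedent cannot hold. Either way (~r & u) -> (p & ~u) holds.

Forward direction. This fails. Under u = F, q = F, p = F, r = F, the left side is true but the right side is false.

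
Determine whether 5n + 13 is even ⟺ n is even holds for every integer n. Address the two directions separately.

Neither implication holds.

(⇒) This fails: n = 1 gives 5n + 13 = 18, which is even, but 1 is odd, not even.

(⇐) This also fails: n = 0 is even, but 5n + 13 = 13 is odd, not even.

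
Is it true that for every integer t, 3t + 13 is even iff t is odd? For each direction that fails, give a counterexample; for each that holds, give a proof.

Equivalent; both directions hold.

(→) Suppose 3t + 13 is even. Since 3 is odd, 3t and t have the same parity, so 3t + 13 ≡ t + 13 (mod 2). As 13 is odd, 3t + 13 is even exactly when t is odd. Thus t is odd.

(←) Conversely, suppose t is odd; write t = 2j + 1. Then 3t + 13 = 3·(2j + 1) + 13 = 2·3j + 16, which is even.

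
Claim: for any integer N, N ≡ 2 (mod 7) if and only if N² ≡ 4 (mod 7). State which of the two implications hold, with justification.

Only the forward implication holds.

Forward direction. Suppose N ≡ 2 (mod 7). Write N = 7j + 2. Then (7j + 2)² = 49j² + 28j + 4 = 7(7j² + 4j) + 4, so N² ≡ 4 (mod 7).

Converse. This fails: take N = 5. Then 5² = 25 ≡ 4 (mod 7), yet 5 ≡ 5 (mod 7), not 2.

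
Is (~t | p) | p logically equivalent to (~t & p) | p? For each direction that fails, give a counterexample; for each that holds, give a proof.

Forward direction. This fails. Under t = F, p = F, the left side is true but the right side is false.

Converse. Assume the antecedent. If t is true, the antecedent forces (t = T, p = T), and (~t | p) | p holds there. If t is false, (~t | p) | p reduces to true regardless of the other variables. Either way (~t | p) | p holds.

Only the converse holds.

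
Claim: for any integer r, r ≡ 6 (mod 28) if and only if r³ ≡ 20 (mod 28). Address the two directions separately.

Not equivalent: only (⇒) holds.

(→) Suppose r ≡ 6 (mod 28). Write r = 28j + 6. Then (28j + 6)³ = 21952j³ + 14112j² + 3024j + 216 = 28(784j³ + 504j² + 108j + 7) + 20, so r³ ≡ 20 (mod 28).

(←) This fails: take r = 10. Then 10³ = 1000 ≡ 20 (mod 28), yet 10 ≡ 10 (mod 28), not 6.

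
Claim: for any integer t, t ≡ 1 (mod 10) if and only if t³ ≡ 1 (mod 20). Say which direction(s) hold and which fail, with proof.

(⇒) This fails: take t = 11. Then 11 ≡ 1 (mod 10), but 11³ = 1331 ≡ 11 (mod 20), not 1.

(⇐) Conversely, the residues r modulo 20 with r³ ≡ 1 (mod 20) are exactly {1}, and each is ≡ 1 (mod 10).

Not equivalent: only (⇐) holds.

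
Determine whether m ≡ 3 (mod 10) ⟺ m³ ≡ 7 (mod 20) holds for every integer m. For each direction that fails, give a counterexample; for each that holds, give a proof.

Forward direction. This fails: take m = 13. Then 13 ≡ 3 (mod 10), but 13³ = 2197 ≡ 17 (mod 20), not 7.

Converse. The residues r modulo 20 with r³ ≡ 7 (mod 20) are exactly {3}, and each is ≡ 3 (mod 10).

Only the reverse direction holds.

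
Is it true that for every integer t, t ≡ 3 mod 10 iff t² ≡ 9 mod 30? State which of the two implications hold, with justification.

Neither direction holds.

(→) This fails: take t = 13. Then 13 ≡ 3 (mod 10), but 13² = 169 ≡ 19 (mod 30), not 9.

(←) This fails: take t = 27. Then 27² = 729 ≡ 9 (mod 30), yet 27 ≡ 7 (mod 10), not 3.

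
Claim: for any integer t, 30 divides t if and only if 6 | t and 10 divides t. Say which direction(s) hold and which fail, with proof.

Both directions hold; the statement is true.

[⇒] If 30 ∣ t, write t = 30q. Since 30 = 5·6, t = 6·(5q), so 6 ∣ t; and since 30 = 3·10, t = 10·(3q), so 10 ∣ t.

[⇐] Suppose 6 ∣ t and 10 ∣ t. Any common multiple of 6 and 10 is a multiple of their lcm; here lcm(6, 10) = 6·10/gcd(6, 10) = 60/2 = 30, so 30 ∣ t.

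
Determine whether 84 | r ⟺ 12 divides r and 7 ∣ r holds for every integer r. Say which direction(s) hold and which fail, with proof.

(→) If 84 ∣ r, write r = 84q. Since 84 = 7·12, r = 12·(7q), so 12 ∣ r; and since 84 = 12·7, r = 7·(12q), so 7 ∣ r.

(←) Suppose 12 ∣ r and 7 ∣ r. Any common multiple of 12 and 7 is a multiple of their lcm; here gcd(12, 7) = 1, so lcm(12, 7) = 12·7 = 84, so 84 ∣ r.

The biconditional holds.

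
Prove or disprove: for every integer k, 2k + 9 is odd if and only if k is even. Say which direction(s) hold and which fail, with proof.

(⟹) This fails: take k = 5. Then 2k + 9 = 19, which is odd, yet k = 5 is odd, not even.

(⟸) Suppose k is even. Since 2 is even, 2k is even for every k, so 2k + 9 has the same parity as 9, which is odd. Hence 2k + 9 is odd.

Only the reverse direction holds.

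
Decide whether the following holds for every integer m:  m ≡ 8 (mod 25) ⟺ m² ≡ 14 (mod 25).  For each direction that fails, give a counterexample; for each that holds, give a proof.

Only the forward direction holds.

(⇒) Suppose m ≡ 8 (mod 25). Write m = 25j + 8. Then (25j + 8)² = 625j² + 400j + 64 = 25(25j² + 16j + 2) + 14, so m² ≡ 14 (mod 25).

(⇐) This fails: take m = 17. Then 17² = 289 ≡ 14 (mod 25), yet 17 ≡ 17 (mod 25), not 8.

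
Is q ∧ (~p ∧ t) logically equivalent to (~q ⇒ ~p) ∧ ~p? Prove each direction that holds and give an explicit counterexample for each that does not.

The forward direction holds; the converse fails.

(⟹) Assume the antecedent. If p is true, the antecedent cannot hold. If p is false, (~q ⇒ ~p) ∧ ~p reduces to true regardless of the other variables. Either way (~q ⇒ ~p) ∧ ~p holds.

(⟸) This fails. Under p = F, t = F, q = F, the left side is false but the right side is true.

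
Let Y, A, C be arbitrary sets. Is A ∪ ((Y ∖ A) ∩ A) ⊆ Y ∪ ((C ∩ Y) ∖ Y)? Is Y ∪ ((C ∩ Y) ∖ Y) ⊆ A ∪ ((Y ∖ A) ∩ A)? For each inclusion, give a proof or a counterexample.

Both inclusions fail.

(⟹) This inclusion fails. Take Y = ∅, A = {1}, C = ∅; then 1 ∈ A ∪ ((Y ∖ A) ∩ A) but 1 ∉ Y ∪ ((C ∩ Y) ∖ Y).

(⟸) This inclusion fails. Take Y = {1}, A = ∅, C = ∅; then 1 ∈ Y ∪ ((C ∩ Y) ∖ Y) but 1 ∉ A ∪ ((Y ∖ A) ∩ A).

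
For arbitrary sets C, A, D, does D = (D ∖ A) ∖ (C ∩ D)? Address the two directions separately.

(⊆) This inclusion fails. Take C = {1}, A = ∅, D = {1}; then 1 ∈ D but 1 ∉ (D ∖ A) ∖ (C ∩ D).

(⊇) Let x ∈ (D ∖ A) ∖ (C ∩ D). Then x ∈ D and x ∉ C, A, from which x ∈ D.

The sets are not equal: only the reverse inclusion holds.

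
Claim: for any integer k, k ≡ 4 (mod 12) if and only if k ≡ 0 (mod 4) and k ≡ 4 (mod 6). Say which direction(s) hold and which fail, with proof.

Both directions hold; the statement is true.

(⟹) Suppose k ≡ 4 (mod 12); write k = 12j + 4. Since 4 ∣ 12, reducing mod 4 gives k ≡ 4 ≡ 0 (mod 4); since 6 ∣ 12, reducing mod 6 gives k ≡ 4 (mod 6).

(⟸) Conversely, if k ≡ 0 (mod 4) and k ≡ 4 (mod 6), then by the Chinese remainder theorem k ≡ 4 (mod 12). This is exactly k ≡ 4 (mod 12).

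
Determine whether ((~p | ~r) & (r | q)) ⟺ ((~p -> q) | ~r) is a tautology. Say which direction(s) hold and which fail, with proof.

(⟹) This fails. Under p = F, r = T, q = F, the left side is true but the right side is false.

(⟸) This fails. Under p = F, r = F, q = F, the left side is false but the right side is true.

(⇒) fails and (⇐) fails.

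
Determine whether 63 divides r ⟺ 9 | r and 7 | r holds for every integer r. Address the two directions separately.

Both directions hold; the statement is true.

[⇒] If 63 ∣ r, write r = 63q. Since 63 = 7·9, r = 9·(7q), so 9 ∣ r; and since 63 = 9·7, r = 7·(9q), so 7 ∣ r.

[⇐] Suppose 9 ∣ r and 7 ∣ r. Any common multiple of 9 and 7 is a multiple of their lcm; here gcd(9, 7) = 1, so lcm(9, 7) = 9·7 = 63, so 63 ∣ r.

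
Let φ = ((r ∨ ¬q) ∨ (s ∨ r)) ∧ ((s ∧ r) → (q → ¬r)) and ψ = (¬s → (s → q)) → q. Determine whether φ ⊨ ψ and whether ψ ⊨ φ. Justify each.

[⇒] This fails. Under r = F, s = F, q = F, the left side is true but the right side is false.

[⇐] This fails. Under r = F, s = F, q = T, the left side is false but the right side is true.

(⇒) fails and (⇐) fails.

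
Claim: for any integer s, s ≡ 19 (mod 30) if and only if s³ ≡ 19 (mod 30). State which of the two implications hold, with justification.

Both implications hold.

[⇒] Suppose s ≡ 19 (mod 30). Write s = 30j + 19. Then (30j + 19)³ = 27000j³ + 51300j² + 32490j + 6859 = 30(900j³ + 1710j² + 1083j + 228) + 19, so s³ ≡ 19 (mod 30).

[⇐] Conversely, suppose s³ ≡ 19 (mod 30). The only residue r in {0, …, 29} with r³ ≡ 19 (mod 30) is r = 19, so s ≡ 19 (mod 30).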